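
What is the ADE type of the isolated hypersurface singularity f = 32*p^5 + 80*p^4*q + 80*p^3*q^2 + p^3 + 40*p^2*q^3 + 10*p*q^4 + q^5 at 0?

E8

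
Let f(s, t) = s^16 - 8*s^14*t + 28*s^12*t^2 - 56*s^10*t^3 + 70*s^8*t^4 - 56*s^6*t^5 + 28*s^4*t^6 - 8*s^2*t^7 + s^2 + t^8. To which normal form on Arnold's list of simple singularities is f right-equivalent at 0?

A7

The Hessian of f at 0 is [[2, 0], [0, 0]] with rank 1, so corank 1. A Groebner basis of the Jacobian ideal J(f) in C{s,t} is {t^7, s}; counting standard monomials gives mu = 7. Corank 1: A-series; mu = 7 gives A_7.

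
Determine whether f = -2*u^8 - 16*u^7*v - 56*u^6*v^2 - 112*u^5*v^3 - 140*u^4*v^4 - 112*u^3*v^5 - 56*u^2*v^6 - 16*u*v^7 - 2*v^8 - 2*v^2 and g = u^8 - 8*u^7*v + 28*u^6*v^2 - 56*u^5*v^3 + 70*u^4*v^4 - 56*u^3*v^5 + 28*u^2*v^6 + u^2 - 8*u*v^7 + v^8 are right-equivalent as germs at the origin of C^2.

Yes.

The Hessian of f at 0 has rank 1. Corank 1: A-series; mu = 7 gives A_7. The Hessian of g at 0 has rank 1. Corank 1: A-series; mu = 7 gives A_7. Both have type A_7, hence right-equivalent.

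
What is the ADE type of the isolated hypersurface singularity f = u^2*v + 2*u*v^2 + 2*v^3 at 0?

D4

The Hessian of f at 0 has rank 0. Corank 2; j^3 = v*(u^2 + 2*u*v + 2*v^2) splits into three distinct lines over C (the quadratic factor has nonzero discriminant), so D_4.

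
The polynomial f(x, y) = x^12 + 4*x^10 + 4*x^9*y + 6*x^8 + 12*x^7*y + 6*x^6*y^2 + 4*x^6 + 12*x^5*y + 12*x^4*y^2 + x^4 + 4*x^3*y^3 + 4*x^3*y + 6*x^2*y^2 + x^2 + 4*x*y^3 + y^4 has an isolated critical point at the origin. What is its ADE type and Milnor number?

The Hessian of f at 0 is [[2, 0], [0, 0]] with rank 1, so corank 1. A Groebner basis of the Jacobian ideal J(f) in C{x,y} is {y^3, x}; counting standard monomials gives mu = 3. Corank 1: A-series; mu = 3 gives A_3.

Type A3, Milnor number mu = 3.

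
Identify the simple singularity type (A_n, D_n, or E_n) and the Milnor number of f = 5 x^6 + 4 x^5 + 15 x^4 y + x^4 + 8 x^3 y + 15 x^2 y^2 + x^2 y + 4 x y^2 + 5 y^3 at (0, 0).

The Hessian of f at 0 has rank 0. Corank 2; j^3 = y*(x^2 + 4*x*y + 5*y^2) splits into three distinct lines over C (the quadratic factor has nonzero discriminant), so D_4.

Type D4, Milnor number mu = 4.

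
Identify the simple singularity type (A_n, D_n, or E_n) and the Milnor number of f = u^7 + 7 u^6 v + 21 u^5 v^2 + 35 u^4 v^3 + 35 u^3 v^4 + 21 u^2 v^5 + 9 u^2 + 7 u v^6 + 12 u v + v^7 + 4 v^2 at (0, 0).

The Hessian of f at 0 is [[18, 12], [12, 8]] with rank 1, so corank 1. A Groebner basis of the Jacobian ideal J(f) in C{u,v} is {v^6, u + 2*v/3}; counting standard monomials gives mu = 6. Corank 1: A-series; mu = 6 gives A_6.

Type A_6, Milnor number mu = 6.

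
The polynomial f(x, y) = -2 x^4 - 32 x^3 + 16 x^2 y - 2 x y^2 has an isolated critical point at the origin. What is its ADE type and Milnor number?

Type D_5, Milnor number mu = 5.

The Hessian of f at 0 has rank 0. Corank 2; j^3 = -2*x*(4*x - y)^2 has shape L^2 M (L != M), so D-series; mu = 5 gives D_5.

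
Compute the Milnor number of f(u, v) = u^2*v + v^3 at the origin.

4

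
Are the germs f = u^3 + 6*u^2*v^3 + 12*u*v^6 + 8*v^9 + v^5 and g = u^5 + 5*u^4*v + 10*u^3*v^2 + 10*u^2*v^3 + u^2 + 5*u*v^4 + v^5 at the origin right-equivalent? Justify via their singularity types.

No.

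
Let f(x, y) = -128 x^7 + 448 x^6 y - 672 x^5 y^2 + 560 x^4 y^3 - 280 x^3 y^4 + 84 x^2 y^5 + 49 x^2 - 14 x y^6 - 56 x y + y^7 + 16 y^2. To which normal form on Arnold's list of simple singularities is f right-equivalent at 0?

A_6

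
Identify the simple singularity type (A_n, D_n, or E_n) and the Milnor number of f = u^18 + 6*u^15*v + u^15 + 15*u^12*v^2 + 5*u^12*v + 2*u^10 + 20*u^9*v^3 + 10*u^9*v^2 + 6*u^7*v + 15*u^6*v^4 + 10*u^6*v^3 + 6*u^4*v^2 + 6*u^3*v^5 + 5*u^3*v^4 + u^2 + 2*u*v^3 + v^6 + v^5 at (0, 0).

The Hessian of f at 0 has rank 1. Corank 1: A-series; mu = 4 gives A_4.

Type A4, Milnor number mu = 4.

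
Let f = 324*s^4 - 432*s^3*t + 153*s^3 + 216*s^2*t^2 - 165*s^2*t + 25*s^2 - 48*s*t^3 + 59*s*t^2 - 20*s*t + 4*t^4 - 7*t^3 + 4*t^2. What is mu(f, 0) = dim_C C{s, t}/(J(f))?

2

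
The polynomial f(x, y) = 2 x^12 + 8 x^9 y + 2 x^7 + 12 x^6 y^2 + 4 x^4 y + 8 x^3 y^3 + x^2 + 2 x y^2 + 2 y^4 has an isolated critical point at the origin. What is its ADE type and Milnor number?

Type A3, Milnor number mu = 3.

The Hessian of f at 0 has rank 1. Corank 1: A-series; mu = 3 gives A_3.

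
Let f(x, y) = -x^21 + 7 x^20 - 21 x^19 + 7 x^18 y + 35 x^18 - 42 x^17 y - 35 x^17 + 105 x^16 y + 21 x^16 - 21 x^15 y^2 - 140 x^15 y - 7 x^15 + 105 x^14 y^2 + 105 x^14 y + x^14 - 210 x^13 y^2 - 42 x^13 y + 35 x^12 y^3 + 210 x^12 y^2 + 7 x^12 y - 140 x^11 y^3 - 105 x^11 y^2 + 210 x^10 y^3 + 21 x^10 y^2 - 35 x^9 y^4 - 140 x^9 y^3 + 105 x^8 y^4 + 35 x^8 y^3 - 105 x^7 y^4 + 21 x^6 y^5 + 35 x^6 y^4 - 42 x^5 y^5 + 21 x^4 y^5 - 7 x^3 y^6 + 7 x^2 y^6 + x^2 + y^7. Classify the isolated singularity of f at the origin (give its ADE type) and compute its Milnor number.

The Hessian of f at 0 has rank 1. Corank 1: A-series; mu = 6 gives A_6.

Type A_{6}, Milnor number mu = 6.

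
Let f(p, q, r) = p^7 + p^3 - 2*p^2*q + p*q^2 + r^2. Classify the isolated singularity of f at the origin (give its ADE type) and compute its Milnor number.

Type D_{8}, Milnor number mu = 8.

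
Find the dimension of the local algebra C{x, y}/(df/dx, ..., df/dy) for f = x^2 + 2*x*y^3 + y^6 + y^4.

The Hessian of f at 0 has rank 1. Corank 1: A-series; mu = 3 gives A_3.

3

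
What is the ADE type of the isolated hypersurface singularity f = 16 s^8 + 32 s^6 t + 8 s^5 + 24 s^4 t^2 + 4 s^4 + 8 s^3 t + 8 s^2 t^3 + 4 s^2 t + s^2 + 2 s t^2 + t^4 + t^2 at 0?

The Hessian of f at 0 is [[2, 0], [0, 2]] with rank 2, so corank 0. A Groebner basis of the Jacobian ideal J(f) in C{s,t} is {s, t}; counting standard monomials gives mu = 1. Corank 0: nondegenerate Morse point, so A_1.

A1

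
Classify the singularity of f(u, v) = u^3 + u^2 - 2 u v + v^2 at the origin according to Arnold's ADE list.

The Hessian of f at 0 is [[2, -2], [-2, 2]] with rank 1, so corank 1. A Groebner basis of the Jacobian ideal J(f) in C{u,v} is {v^2, u - v}; counting standard monomials gives mu = 2. Corank 1: A-series; mu = 2 gives A_2.

A2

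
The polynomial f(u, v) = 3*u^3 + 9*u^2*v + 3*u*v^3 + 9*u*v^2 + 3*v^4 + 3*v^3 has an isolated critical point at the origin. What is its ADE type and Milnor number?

Type E7, Milnor number mu = 7.

The Hessian of f at 0 has rank 0. Corank 2; j^3 = 3*(u + v)^3 is a perfect cube, so E-series; the 4-jet and mu = 7 give E_7.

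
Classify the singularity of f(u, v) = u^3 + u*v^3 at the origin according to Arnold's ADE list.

E_7

The Hessian of f at 0 has rank 0. Corank 2; j^3 = u^3 is a perfect cube, so E-series; the 4-jet and mu = 7 give E_7.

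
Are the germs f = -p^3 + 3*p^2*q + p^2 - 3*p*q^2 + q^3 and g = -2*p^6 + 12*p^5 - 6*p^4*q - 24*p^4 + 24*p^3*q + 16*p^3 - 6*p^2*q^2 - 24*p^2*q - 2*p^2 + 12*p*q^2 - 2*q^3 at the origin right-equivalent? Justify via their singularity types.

Yes.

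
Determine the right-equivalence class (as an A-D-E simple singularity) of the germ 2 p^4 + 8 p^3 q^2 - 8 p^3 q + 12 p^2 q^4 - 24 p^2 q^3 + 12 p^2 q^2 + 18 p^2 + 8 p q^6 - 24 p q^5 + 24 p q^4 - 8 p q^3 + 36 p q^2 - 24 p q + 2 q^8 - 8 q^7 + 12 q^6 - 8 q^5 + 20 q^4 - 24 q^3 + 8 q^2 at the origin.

A_3

The Hessian of f at 0 is [[36, -24], [-24, 16]] with rank 1, so corank 1. A Groebner basis of the Jacobian ideal J(f) in C{p,q} is {p^2 + 4*p/9 - 8*q/27, p*q + 2*p/3 - 4*q/9, p + q^2 - 2*q/3}; counting standard monomials gives mu = 3. Corank 1: A-series; mu = 3 gives A_3.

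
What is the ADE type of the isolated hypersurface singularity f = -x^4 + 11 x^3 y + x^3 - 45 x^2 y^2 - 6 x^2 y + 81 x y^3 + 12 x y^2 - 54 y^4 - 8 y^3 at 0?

E7

The Hessian of f at 0 has rank 0. Corank 2; j^3 = (x - 2*y)^3 is a perfect cube, so E-series; the 4-jet and mu = 7 give E_7.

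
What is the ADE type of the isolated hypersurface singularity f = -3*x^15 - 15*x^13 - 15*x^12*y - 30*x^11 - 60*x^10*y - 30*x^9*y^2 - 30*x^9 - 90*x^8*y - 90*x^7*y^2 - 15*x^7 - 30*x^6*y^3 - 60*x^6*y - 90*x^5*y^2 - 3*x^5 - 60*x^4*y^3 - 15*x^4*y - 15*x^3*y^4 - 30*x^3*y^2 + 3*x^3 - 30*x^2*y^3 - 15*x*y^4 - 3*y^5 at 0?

E_{8}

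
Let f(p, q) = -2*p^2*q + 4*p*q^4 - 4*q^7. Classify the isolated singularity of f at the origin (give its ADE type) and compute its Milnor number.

The Hessian of f at 0 is [[0, 0], [0, 0]] with rank 0, so corank 2. A Groebner basis of the Jacobian ideal J(f) in C{p,q} is {p^2/6 + p*q^3, -p*q + q^4, p^3, p^2*q}; counting standard monomials gives mu = 8. Corank 2; j^3 = -2*p^2*q has shape L^2 M (L != M), so D-series; mu = 8 gives D_8.

Type D_{8}, Milnor number mu = 8.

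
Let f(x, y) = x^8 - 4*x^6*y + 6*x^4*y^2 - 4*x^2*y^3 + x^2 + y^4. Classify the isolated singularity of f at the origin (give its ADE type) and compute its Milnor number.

Type A_{3}, Milnor number mu = 3.

The Hessian of f at 0 has rank 1. Corank 1: A-series; mu = 3 gives A_3.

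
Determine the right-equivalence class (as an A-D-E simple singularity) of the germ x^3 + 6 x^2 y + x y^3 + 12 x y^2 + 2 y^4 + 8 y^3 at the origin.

The Hessian of f at 0 has rank 0. Corank 2; j^3 = (x + 2*y)^3 is a perfect cube, so E-series; the 4-jet and mu = 7 give E_7.

E_{7}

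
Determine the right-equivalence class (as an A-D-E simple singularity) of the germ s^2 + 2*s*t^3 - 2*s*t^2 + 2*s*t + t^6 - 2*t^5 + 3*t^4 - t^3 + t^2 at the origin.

The Hessian of f at 0 has rank 1. Corank 1: A-series; mu = 2 gives A_2.

A_2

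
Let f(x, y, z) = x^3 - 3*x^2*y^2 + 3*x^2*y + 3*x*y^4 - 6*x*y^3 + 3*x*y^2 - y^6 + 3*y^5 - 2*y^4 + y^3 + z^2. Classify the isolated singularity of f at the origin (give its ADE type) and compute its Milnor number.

Type E_{6}, Milnor number mu = 6.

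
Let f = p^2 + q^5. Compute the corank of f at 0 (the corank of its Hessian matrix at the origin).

1

Hessian at 0 has rank 1.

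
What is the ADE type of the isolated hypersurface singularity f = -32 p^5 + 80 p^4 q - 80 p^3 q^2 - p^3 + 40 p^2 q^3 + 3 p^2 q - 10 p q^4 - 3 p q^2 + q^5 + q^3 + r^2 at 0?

E_{8}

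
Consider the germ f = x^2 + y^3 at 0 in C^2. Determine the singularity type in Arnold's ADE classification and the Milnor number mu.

The Hessian of f at 0 has rank 1. Corank 1: A-series; mu = 2 gives A_2.

Type A_{2}, Milnor number mu = 2.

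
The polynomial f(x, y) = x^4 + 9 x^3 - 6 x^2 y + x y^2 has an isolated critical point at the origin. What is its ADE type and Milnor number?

The Hessian of f at 0 has rank 0. Corank 2; j^3 = x*(3*x - y)^2 has shape L^2 M (L != M), so D-series; mu = 5 gives D_5.

Type D5, Milnor number mu = 5.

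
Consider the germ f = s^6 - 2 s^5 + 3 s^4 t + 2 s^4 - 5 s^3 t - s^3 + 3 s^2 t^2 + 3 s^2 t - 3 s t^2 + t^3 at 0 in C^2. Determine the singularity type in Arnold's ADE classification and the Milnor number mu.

Type E7, Milnor number mu = 7.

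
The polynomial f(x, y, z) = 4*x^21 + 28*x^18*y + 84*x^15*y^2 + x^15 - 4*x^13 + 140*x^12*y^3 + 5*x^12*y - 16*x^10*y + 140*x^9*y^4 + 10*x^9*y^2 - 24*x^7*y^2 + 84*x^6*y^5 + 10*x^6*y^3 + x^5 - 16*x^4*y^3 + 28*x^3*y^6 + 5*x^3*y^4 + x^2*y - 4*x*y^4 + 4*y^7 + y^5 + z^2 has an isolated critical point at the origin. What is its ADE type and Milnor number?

Type D6, Milnor number mu = 6.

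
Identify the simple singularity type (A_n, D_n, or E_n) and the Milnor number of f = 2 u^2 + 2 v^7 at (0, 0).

The Hessian of f at 0 is [[4, 0], [0, 0]] with rank 1, so corank 1. A Groebner basis of the Jacobian ideal J(f) in C{u,v} is {v^6, u}; counting standard monomials gives mu = 6. Corank 1: A-series; mu = 6 gives A_6.

Type A6, Milnor number mu = 6.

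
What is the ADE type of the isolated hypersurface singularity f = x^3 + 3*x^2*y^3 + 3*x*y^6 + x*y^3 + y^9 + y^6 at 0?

E7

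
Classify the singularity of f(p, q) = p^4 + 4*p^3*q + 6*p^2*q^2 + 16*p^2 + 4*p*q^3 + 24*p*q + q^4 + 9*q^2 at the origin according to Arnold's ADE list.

The Hessian of f at 0 has rank 1. Corank 1: A-series; mu = 3 gives A_3.

A_3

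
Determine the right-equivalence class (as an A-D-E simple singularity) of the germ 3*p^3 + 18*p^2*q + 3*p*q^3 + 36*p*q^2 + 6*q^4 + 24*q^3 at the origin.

The Hessian of f at 0 is [[0, 0], [0, 0]] with rank 0, so corank 2. A Groebner basis of the Jacobian ideal J(f) in C{p,q} is {p^3 + 6*p^2*q + 48*p^2 + 192*p*q + 192*q^2, -6*p^2 + p*q^2 - 24*p*q - 24*q^2, 3*p^2 + 12*p*q + q^3 + 12*q^2}; counting standard monomials gives mu = 7. Corank 2; j^3 = 3*(p + 2*q)^3 is a perfect cube, so E-series; the 4-jet and mu = 7 give E_7.

E_{7}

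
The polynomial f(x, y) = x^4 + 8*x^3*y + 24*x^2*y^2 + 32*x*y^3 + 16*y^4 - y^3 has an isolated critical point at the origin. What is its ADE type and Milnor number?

Type E_{6}, Milnor number mu = 6.

The Hessian of f at 0 has rank 0. Corank 2; j^3 = -y^3 is a perfect cube, so E-series; the 4-jet and mu = 6 give E_6.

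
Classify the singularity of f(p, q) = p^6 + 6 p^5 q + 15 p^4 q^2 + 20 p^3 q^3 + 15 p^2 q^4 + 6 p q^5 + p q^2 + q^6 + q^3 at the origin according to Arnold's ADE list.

D7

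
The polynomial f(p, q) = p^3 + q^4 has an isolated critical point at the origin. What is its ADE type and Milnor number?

Type E6, Milnor number mu = 6.

The Hessian of f at 0 is [[0, 0], [0, 0]] with rank 0, so corank 2. A Groebner basis of the Jacobian ideal J(f) in C{p,q} is {q^3, p^2}; counting standard monomials gives mu = 6. Corank 2; j^3 = p^3 is a perfect cube, so E-series; the 4-jet and mu = 6 give E_6.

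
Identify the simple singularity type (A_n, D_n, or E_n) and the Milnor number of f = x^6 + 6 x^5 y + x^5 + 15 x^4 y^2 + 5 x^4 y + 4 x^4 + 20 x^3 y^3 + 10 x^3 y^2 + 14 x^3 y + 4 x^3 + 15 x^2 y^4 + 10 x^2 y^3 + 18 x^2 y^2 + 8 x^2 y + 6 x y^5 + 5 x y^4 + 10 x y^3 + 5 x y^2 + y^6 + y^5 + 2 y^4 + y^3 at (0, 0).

The Hessian of f at 0 has rank 0. Corank 2; j^3 = (x + y)*(2*x + y)^2 has shape L^2 M (L != M), so D-series; mu = 7 gives D_7.

Type D_{7}, Milnor number mu = 7.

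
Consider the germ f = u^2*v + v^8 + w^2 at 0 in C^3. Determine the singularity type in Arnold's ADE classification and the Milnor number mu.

Type D_{9}, Milnor number mu = 9.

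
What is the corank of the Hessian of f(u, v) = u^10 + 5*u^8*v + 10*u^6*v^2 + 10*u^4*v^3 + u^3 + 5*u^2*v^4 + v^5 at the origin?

2

Hessian at 0 has rank 0.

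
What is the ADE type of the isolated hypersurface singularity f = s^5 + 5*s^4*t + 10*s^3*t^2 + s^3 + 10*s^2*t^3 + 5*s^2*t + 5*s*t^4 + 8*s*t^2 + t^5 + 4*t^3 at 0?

D_{6}

The Hessian of f at 0 has rank 0. Corank 2; j^3 = (s + t)*(s + 2*t)^2 has shape L^2 M (L != M), so D-series; mu = 6 gives D_6.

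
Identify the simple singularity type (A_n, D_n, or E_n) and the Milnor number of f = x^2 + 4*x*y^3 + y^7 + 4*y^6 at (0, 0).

The Hessian of f at 0 has rank 1. Corank 1: A-series; mu = 6 gives A_6.

Type A_6, Milnor number mu = 6.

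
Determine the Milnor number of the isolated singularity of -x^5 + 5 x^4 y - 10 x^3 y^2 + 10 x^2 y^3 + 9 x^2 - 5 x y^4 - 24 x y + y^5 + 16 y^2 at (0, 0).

4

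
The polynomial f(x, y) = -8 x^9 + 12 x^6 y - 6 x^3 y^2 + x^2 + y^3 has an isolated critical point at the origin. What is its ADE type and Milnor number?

Type A_{2}, Milnor number mu = 2.

The Hessian of f at 0 is [[2, 0], [0, 0]] with rank 1, so corank 1. A Groebner basis of the Jacobian ideal J(f) in C{x,y} is {y^2, x}; counting standard monomials gives mu = 2. Corank 1: A-series; mu = 2 gives A_2.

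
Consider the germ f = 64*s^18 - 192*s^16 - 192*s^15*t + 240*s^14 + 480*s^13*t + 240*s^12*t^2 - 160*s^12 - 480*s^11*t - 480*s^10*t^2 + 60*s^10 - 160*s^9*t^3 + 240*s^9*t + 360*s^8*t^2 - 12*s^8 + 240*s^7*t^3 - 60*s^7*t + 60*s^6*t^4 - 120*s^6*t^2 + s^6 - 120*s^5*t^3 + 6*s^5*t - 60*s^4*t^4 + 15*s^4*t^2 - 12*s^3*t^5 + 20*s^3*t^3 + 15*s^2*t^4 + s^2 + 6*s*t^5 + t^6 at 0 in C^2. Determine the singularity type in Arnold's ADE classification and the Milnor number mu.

The Hessian of f at 0 has rank 1. Corank 1: A-series; mu = 5 gives A_5.

Type A5, Milnor number mu = 5.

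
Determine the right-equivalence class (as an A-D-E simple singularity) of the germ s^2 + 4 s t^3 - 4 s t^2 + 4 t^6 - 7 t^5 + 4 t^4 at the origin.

The Hessian of f at 0 has rank 1. Corank 1: A-series; mu = 4 gives A_4.

A_4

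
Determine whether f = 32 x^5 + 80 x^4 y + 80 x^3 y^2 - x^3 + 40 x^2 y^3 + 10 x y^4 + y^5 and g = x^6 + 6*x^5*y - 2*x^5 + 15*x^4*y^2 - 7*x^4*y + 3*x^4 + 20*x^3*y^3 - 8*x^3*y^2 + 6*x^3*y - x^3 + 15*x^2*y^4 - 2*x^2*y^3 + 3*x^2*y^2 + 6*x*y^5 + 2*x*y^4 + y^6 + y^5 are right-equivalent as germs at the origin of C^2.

Yes.

The Hessian of f at 0 has rank 0. Corank 2; j^3 = -x^3 is a perfect cube, so E-series; the 5-jet and mu = 8 give E_8. The Hessian of g at 0 has rank 0. Corank 2; j^3 = -x^3 is a perfect cube, so E-series; the 5-jet and mu = 8 give E_8. Both have type E_8, hence right-equivalent.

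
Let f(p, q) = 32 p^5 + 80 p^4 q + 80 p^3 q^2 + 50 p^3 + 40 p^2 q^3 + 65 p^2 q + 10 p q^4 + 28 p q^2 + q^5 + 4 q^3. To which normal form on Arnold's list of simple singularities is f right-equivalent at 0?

The Hessian of f at 0 has rank 0. Corank 2; j^3 = (2*p + q)*(5*p + 2*q)^2 has shape L^2 M (L != M), so D-series; mu = 6 gives D_6.

D6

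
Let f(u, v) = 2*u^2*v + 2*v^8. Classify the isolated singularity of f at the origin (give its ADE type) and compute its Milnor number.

Type D9, Milnor number mu = 9.

The Hessian of f at 0 has rank 0. Corank 2; j^3 = 2*u^2*v has shape L^2 M (L != M), so D-series; mu = 9 gives D_9.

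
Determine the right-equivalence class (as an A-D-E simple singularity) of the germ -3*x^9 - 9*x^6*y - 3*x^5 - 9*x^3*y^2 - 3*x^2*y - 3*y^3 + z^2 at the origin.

D_{4}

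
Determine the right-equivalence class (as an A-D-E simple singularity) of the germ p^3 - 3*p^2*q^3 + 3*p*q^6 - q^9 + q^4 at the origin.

The Hessian of f at 0 has rank 0. Corank 2; j^3 = p^3 is a perfect cube, so E-series; the 4-jet and mu = 6 give E_6.

E6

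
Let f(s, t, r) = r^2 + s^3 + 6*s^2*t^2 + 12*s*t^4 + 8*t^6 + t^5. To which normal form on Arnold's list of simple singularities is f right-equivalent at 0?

E_{8}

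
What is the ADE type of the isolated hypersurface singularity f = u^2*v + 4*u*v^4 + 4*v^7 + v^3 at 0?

The Hessian of f at 0 is [[0, 0], [0, 0]] with rank 0, so corank 2. A Groebner basis of the Jacobian ideal J(f) in C{u,v} is {v^3, u^2 + 3*v^2, u*v}; counting standard monomials gives mu = 4. Corank 2; j^3 = v*(u^2 + v^2) splits into three distinct lines over C (the quadratic factor has nonzero discriminant), so D_4.

D4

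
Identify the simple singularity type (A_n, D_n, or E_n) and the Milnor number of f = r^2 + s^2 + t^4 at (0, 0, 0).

The Hessian of f at 0 has rank 2. Corank 1: A-series; mu = 3 gives A_3.

Type A_{3}, Milnor number mu = 3.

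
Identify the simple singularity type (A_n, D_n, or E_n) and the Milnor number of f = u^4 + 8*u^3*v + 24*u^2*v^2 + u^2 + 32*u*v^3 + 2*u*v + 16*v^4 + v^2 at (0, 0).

The Hessian of f at 0 has rank 1. Corank 1: A-series; mu = 3 gives A_3.

Type A3, Milnor number mu = 3.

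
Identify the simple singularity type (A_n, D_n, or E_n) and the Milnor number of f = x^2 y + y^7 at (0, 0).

The Hessian of f at 0 has rank 0. Corank 2; j^3 = x^2*y has shape L^2 M (L != M), so D-series; mu = 8 gives D_8.

Type D_{8}, Milnor number mu = 8.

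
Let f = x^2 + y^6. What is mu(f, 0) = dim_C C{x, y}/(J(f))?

5

The Hessian of f at 0 has rank 1. Corank 1: A-series; mu = 5 gives A_5.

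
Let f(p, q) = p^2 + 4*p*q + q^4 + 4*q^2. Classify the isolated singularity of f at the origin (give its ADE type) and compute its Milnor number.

Type A3, Milnor number mu = 3.

The Hessian of f at 0 has rank 1. Corank 1: A-series; mu = 3 gives A_3.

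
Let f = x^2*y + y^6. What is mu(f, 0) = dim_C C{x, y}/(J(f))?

7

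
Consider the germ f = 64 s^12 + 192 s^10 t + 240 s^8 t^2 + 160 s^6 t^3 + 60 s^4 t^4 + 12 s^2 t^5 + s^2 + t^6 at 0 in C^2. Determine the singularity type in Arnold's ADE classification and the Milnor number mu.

The Hessian of f at 0 has rank 1. Corank 1: A-series; mu = 5 gives A_5.

Type A_{5}, Milnor number mu = 5.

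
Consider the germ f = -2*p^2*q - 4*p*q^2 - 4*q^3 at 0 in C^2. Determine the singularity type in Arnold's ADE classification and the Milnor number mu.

The Hessian of f at 0 has rank 0. Corank 2; j^3 = -2*q*(p^2 + 2*p*q + 2*q^2) splits into three distinct lines over C (the quadratic factor has nonzero discriminant), so D_4.

Type D4, Milnor number mu = 4.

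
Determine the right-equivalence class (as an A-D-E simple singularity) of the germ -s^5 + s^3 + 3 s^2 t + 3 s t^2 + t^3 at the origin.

E_{8}

The Hessian of f at 0 is [[0, 0], [0, 0]] with rank 0, so corank 2. A Groebner basis of the Jacobian ideal J(f) in C{s,t} is {t^5, s*t^3 + 3*t^4/4, s^2 + 2*s*t + t^2}; counting standard monomials gives mu = 8. Corank 2; j^3 = (s + t)^3 is a perfect cube, so E-series; the 5-jet and mu = 8 give E_8.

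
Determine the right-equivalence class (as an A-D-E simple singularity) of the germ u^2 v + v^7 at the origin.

D8

The Hessian of f at 0 is [[0, 0], [0, 0]] with rank 0, so corank 2. A Groebner basis of the Jacobian ideal J(f) in C{u,v} is {u^2/7 + v^6, u^3, u*v}; counting standard monomials gives mu = 8. Corank 2; j^3 = u^2*v has shape L^2 M (L != M), so D-series; mu = 8 gives D_8.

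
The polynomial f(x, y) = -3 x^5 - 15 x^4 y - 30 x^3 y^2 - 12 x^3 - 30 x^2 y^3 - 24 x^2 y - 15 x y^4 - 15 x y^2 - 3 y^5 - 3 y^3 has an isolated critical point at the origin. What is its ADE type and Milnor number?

The Hessian of f at 0 is [[0, 0], [0, 0]] with rank 0, so corank 2. A Groebner basis of the Jacobian ideal J(f) in C{x,y} is {-32*x*y/5 + y^4 - 16*y^2/5, x*y^2 + y^3/2, x^2 + 3*x*y/2 + y^2/2}; counting standard monomials gives mu = 6. Corank 2; j^3 = -3*(x + y)*(2*x + y)^2 has shape L^2 M (L != M), so D-series; mu = 6 gives D_6.

Type D_{6}, Milnor number mu = 6.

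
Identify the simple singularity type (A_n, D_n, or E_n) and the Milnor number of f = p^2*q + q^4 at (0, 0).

Type D5, Milnor number mu = 5.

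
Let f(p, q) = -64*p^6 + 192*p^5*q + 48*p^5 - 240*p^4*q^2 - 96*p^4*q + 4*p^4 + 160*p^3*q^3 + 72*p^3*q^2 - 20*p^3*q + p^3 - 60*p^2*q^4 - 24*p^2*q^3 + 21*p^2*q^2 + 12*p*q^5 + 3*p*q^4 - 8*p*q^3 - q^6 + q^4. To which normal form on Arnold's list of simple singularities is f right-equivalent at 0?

The Hessian of f at 0 has rank 0. Corank 2; j^3 = p^3 is a perfect cube, so E-series; the 4-jet and mu = 6 give E_6.

E6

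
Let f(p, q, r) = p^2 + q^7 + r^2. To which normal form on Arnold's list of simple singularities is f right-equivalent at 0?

A6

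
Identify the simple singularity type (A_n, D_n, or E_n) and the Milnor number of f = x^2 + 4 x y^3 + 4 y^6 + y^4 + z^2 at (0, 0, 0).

Type A_3, Milnor number mu = 3.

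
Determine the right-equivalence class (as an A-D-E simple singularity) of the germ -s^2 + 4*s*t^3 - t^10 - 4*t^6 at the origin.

The Hessian of f at 0 is [[-2, 0], [0, 0]] with rank 1, so corank 1. A Groebner basis of the Jacobian ideal J(f) in C{s,t} is {s^3, -s/2 + t^3}; counting standard monomials gives mu = 9. Corank 1: A-series; mu = 9 gives A_9.

A_9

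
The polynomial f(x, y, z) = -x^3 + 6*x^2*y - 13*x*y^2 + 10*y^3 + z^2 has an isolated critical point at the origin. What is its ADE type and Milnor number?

Type D_{4}, Milnor number mu = 4.

The Hessian of f at 0 is [[0, 0, 0], [0, 0, 0], [0, 0, 2]] with rank 1, so corank 2. A Groebner basis of the Jacobian ideal J(f) in C{x,y,z} is {y^3, x^2 - 11*y^2/3, x*y - 2*y^2, z}; counting standard monomials gives mu = 4. Corank 2; j^3 = -(x - 2*y)*(x^2 - 4*x*y + 5*y^2) splits into three distinct lines over C (the quadratic factor has nonzero discriminant), so D_4.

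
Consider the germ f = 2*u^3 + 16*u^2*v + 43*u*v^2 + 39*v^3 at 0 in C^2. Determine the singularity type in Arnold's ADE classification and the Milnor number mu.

The Hessian of f at 0 has rank 0. Corank 2; j^3 = (u + 3*v)*(2*u^2 + 10*u*v + 13*v^2) splits into three distinct lines over C (the quadratic factor has nonzero discriminant), so D_4.

Type D_4, Milnor number mu = 4.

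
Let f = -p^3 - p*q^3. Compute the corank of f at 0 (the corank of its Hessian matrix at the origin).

2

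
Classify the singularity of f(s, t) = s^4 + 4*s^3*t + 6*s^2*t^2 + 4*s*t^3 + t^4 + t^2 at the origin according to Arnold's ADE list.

A3

The Hessian of f at 0 has rank 1. Corank 1: A-series; mu = 3 gives A_3.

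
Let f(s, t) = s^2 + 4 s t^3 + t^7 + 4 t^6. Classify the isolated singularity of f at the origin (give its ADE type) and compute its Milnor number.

Type A_{6}, Milnor number mu = 6.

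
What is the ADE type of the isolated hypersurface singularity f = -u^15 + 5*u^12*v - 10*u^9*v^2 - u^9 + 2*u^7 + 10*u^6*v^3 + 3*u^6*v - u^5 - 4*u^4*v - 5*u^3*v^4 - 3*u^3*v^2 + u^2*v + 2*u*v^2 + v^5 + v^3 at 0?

D_6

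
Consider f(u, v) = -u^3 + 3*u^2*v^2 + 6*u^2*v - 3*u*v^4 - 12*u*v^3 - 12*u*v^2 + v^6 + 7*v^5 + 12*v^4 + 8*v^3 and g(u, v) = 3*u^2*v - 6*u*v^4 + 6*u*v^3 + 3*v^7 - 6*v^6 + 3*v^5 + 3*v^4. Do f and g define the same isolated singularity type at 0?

The Hessian of f at 0 is [[0, 0], [0, 0]] with rank 0, so corank 2. A Groebner basis of the Jacobian ideal J(f) in C{u,v} is {v^4, u^3 - 6*u^2*v + 6*u^2 - 24*u*v + 16*v^3 + 24*v^2, -u^2/2 + u*v^2 + 2*u*v - 2*v^3 - 2*v^2}; counting standard monomials gives mu = 8. Corank 2; j^3 = -(u - 2*v)^3 is a perfect cube, so E-series; the 5-jet and mu = 8 give E_8. The Hessian of g at 0 is [[0, 0], [0, 0]] with rank 0, so corank 2. A Groebner basis of the Jacobian ideal J(g) in C{u,v} is {u*v^2, u*v + v^3, u^2 - 4*u*v}; counting standard monomials gives mu = 5. Corank 2; j^3 = 3*u^2*v has shape L^2 M (L != M), so D-series; mu = 5 gives D_5. f is E_8 but g is D_5, hence not right-equivalent.

No.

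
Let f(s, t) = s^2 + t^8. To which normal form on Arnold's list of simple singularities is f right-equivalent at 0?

A7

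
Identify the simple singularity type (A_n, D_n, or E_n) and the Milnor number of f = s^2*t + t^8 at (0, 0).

Type D_{9}, Milnor number mu = 9.

The Hessian of f at 0 has rank 0. Corank 2; j^3 = s^2*t has shape L^2 M (L != M), so D-series; mu = 9 gives D_9.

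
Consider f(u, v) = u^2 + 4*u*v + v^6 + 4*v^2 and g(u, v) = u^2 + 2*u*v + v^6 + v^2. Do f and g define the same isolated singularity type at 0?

Yes.

The Hessian of f at 0 is [[2, 4], [4, 8]] with rank 1, so corank 1. A Groebner basis of the Jacobian ideal J(f) in C{u,v} is {v^5, u + 2*v}; counting standard monomials gives mu = 5. Corank 1: A-series; mu = 5 gives A_5. The Hessian of g at 0 is [[2, 2], [2, 2]] with rank 1, so corank 1. A Groebner basis of the Jacobian ideal J(g) in C{u,v} is {v^5, u + v}; counting standard monomials gives mu = 5. Corank 1: A-series; mu = 5 gives A_5. Both have type A_5, hence right-equivalent.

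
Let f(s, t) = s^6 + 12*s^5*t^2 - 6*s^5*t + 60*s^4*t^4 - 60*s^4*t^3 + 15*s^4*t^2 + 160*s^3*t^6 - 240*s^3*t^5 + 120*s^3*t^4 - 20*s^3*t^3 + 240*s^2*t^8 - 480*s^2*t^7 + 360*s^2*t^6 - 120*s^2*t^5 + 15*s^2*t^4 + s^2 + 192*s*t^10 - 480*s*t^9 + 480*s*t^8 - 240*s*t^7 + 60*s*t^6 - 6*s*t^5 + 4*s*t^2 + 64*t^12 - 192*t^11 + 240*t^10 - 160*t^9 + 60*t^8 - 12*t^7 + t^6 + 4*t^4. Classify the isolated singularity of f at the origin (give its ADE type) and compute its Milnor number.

The Hessian of f at 0 has rank 1. Corank 1: A-series; mu = 5 gives A_5.

Type A5, Milnor number mu = 5.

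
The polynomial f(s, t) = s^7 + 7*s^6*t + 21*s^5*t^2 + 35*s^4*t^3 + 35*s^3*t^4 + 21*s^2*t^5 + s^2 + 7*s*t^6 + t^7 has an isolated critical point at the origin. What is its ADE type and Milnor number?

Type A_{6}, Milnor number mu = 6.

The Hessian of f at 0 has rank 1. Corank 1: A-series; mu = 6 gives A_6.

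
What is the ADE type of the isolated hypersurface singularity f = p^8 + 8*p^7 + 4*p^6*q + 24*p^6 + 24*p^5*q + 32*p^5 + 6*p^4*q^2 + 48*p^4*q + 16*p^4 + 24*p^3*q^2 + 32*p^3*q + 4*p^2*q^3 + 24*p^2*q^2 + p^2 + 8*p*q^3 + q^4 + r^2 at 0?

The Hessian of f at 0 has rank 2. Corank 1: A-series; mu = 3 gives A_3.

A_3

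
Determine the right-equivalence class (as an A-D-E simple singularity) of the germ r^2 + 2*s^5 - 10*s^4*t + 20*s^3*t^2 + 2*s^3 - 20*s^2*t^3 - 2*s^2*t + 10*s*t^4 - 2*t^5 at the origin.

D_{6}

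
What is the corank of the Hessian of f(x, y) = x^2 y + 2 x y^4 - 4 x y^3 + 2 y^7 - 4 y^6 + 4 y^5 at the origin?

2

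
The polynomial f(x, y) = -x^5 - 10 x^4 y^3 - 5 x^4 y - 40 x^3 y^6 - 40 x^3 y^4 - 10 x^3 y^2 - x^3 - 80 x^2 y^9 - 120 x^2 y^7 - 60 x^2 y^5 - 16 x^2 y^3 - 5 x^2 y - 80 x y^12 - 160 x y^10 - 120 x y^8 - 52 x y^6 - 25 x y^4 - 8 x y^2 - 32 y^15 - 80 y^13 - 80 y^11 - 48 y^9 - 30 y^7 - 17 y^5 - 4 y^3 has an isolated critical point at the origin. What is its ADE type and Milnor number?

Type D6, Milnor number mu = 6.

The Hessian of f at 0 has rank 0. Corank 2; j^3 = -(x + y)*(x + 2*y)^2 has shape L^2 M (L != M), so D-series; mu = 6 gives D_6.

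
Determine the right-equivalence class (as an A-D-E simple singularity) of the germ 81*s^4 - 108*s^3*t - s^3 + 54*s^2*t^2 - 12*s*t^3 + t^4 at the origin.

E6

The Hessian of f at 0 has rank 0. Corank 2; j^3 = -s^3 is a perfect cube, so E-series; the 4-jet and mu = 6 give E_6.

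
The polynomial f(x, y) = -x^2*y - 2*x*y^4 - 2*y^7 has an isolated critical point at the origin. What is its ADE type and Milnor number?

Type D_{8}, Milnor number mu = 8.

The Hessian of f at 0 is [[0, 0], [0, 0]] with rank 0, so corank 2. A Groebner basis of the Jacobian ideal J(f) in C{x,y} is {-x^2/6 + x*y^3, x*y + y^4, x^3, x^2*y}; counting standard monomials gives mu = 8. Corank 2; j^3 = -x^2*y has shape L^2 M (L != M), so D-series; mu = 8 gives D_8.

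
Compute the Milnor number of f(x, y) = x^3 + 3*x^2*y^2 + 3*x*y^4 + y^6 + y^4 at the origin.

6

The Hessian of f at 0 is [[0, 0], [0, 0]] with rank 0, so corank 2. A Groebner basis of the Jacobian ideal J(f) in C{x,y} is {x^3, x^2*y, x^2/2 + x*y^2, y^3}; counting standard monomials gives mu = 6. Corank 2; j^3 = x^3 is a perfect cube, so E-series; the 4-jet and mu = 6 give E_6.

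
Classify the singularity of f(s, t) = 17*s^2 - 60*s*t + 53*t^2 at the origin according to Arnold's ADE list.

The Hessian of f at 0 has rank 2. Corank 0: nondegenerate Morse point, so A_1.

A_{1}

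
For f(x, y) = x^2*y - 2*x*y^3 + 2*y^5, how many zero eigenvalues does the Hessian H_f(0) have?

2

The Hessian at 0 is [[0, 0], [0, 0]] of rank 0; hence corank 2.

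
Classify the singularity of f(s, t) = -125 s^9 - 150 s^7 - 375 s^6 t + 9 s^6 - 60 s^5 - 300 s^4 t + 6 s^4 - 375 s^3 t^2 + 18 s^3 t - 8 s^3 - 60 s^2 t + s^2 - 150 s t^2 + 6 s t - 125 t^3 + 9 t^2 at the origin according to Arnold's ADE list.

The Hessian of f at 0 has rank 1. Corank 1: A-series; mu = 2 gives A_2.

A_2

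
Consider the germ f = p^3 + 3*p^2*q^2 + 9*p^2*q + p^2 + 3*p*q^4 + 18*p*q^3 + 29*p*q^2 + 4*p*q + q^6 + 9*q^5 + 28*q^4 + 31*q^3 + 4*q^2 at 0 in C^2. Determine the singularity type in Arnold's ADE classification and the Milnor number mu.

Type A_{2}, Milnor number mu = 2.

The Hessian of f at 0 has rank 1. Corank 1: A-series; mu = 2 gives A_2.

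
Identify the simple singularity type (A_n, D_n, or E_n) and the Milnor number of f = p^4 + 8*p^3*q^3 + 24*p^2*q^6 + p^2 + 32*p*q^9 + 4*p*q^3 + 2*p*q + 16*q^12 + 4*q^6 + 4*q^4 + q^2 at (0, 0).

Type A_3, Milnor number mu = 3.

The Hessian of f at 0 is [[2, 2], [2, 2]] with rank 1, so corank 1. A Groebner basis of the Jacobian ideal J(f) in C{p,q} is {q^3, p + q}; counting standard monomials gives mu = 3. Corank 1: A-series; mu = 3 gives A_3.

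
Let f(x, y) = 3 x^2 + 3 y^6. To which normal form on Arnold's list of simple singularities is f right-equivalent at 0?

A_5

The Hessian of f at 0 is [[6, 0], [0, 0]] with rank 1, so corank 1. A Groebner basis of the Jacobian ideal J(f) in C{x,y} is {y^5, x}; counting standard monomials gives mu = 5. Corank 1: A-series; mu = 5 gives A_5.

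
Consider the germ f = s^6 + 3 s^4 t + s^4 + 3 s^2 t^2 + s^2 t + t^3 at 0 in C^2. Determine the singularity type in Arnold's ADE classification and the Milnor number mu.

The Hessian of f at 0 has rank 0. Corank 2; j^3 = t*(s^2 + t^2) splits into three distinct lines over C (the quadratic factor has nonzero discriminant), so D_4.

Type D4, Milnor number mu = 4.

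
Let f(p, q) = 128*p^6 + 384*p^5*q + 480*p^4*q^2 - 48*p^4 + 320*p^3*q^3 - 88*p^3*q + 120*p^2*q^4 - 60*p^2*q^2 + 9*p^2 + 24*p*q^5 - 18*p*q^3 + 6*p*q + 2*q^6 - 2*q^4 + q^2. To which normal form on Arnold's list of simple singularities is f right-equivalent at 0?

The Hessian of f at 0 is [[18, 6], [6, 2]] with rank 1, so corank 1. A Groebner basis of the Jacobian ideal J(f) in C{p,q} is {p*q^2 + 27*p + 9*q, -81*p + q^3 - 27*q, p^2 + 2*p*q/3 + q^2/9}; counting standard monomials gives mu = 5. Corank 1: A-series; mu = 5 gives A_5.

A_5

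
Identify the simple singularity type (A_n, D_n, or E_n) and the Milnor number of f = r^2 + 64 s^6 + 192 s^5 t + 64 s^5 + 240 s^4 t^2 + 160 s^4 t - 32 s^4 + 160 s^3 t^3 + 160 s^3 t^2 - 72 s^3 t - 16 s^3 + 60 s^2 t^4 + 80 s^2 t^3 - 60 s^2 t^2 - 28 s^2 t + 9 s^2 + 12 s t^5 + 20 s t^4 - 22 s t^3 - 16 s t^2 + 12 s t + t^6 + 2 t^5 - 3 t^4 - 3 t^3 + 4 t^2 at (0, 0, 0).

The Hessian of f at 0 has rank 2. Corank 1: A-series; mu = 2 gives A_2.

Type A_{2}, Milnor number mu = 2.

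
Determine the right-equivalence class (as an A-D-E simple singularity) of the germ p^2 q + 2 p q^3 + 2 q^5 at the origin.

D_6

The Hessian of f at 0 has rank 0. Corank 2; j^3 = p^2*q has shape L^2 M (L != M), so D-series; mu = 6 gives D_6.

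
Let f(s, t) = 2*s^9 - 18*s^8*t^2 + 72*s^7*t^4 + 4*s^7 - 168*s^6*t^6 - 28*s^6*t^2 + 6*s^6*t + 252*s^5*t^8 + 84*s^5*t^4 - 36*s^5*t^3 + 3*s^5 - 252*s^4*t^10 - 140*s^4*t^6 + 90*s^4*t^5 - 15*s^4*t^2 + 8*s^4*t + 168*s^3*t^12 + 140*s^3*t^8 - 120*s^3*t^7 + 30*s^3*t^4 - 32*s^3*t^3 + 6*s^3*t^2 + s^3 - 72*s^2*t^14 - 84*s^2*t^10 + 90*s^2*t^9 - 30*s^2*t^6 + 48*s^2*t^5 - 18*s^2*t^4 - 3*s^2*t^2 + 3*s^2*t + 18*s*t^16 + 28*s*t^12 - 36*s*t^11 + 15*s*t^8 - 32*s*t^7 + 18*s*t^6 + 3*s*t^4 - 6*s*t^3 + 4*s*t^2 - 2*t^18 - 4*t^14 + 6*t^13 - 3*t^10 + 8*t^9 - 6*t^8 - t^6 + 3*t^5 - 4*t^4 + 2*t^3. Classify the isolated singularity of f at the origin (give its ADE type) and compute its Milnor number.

Type D4, Milnor number mu = 4.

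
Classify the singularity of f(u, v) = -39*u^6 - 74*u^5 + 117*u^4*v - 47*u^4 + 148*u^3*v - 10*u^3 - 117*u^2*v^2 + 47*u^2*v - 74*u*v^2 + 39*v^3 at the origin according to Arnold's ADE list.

D_{4}

The Hessian of f at 0 has rank 0. Corank 2; j^3 = -(2*u - 3*v)*(5*u^2 - 16*u*v + 13*v^2) splits into three distinct lines over C (the quadratic factor has nonzero discriminant), so D_4.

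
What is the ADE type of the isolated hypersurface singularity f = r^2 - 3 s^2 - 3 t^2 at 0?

A_{1}

The Hessian of f at 0 has rank 3. Corank 0: nondegenerate Morse point, so A_1.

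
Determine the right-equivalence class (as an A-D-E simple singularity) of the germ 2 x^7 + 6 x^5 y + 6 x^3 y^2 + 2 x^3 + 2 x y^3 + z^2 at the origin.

The Hessian of f at 0 has rank 1. Corank 2; j^3 = 2*x^3 is a perfect cube, so E-series; the 4-jet and mu = 7 give E_7.

E_{7}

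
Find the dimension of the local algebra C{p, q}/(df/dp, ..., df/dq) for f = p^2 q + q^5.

6

The Hessian of f at 0 is [[0, 0], [0, 0]] with rank 0, so corank 2. A Groebner basis of the Jacobian ideal J(f) in C{p,q} is {p^2/5 + q^4, p^3, p*q}; counting standard monomials gives mu = 6. Corank 2; j^3 = p^2*q has shape L^2 M (L != M), so D-series; mu = 6 gives D_6.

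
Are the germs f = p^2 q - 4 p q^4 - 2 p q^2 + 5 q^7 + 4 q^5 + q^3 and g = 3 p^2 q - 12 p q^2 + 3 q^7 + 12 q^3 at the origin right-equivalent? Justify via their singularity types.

The Hessian of f at 0 has rank 0. Corank 2; j^3 = q*(p - q)^2 has shape L^2 M (L != M), so D-series; mu = 8 gives D_8. The Hessian of g at 0 has rank 0. Corank 2; j^3 = 3*q*(p - 2*q)^2 has shape L^2 M (L != M), so D-series; mu = 8 gives D_8. Both have type D_8, hence right-equivalent.

Yes.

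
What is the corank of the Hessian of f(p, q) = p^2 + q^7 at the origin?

The Hessian at 0 is [[2, 0], [0, 0]] of rank 1; hence corank 1.

1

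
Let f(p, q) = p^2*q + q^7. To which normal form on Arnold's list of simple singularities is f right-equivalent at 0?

D8

The Hessian of f at 0 has rank 0. Corank 2; j^3 = p^2*q has shape L^2 M (L != M), so D-series; mu = 8 gives D_8.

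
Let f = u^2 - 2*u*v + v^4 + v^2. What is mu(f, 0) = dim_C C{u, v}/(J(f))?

The Hessian of f at 0 has rank 1. Corank 1: A-series; mu = 3 gives A_3.

3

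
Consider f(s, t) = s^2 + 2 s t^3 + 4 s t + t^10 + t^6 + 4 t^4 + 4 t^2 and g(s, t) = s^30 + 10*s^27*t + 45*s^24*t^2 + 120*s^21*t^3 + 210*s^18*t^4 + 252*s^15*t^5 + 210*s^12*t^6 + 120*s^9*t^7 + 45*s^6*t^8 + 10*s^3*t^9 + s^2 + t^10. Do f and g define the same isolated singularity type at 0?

Yes.

The Hessian of f at 0 is [[2, 4], [4, 8]] with rank 1, so corank 1. A Groebner basis of the Jacobian ideal J(f) in C{s,t} is {s^3 + 6*s^2*t + 12*s*t^2 - 8*s - 16*t, s + t^3 + 2*t}; counting standard monomials gives mu = 9. Corank 1: A-series; mu = 9 gives A_9. The Hessian of g at 0 is [[2, 0], [0, 0]] with rank 1, so corank 1. A Groebner basis of the Jacobian ideal J(g) in C{s,t} is {t^9, s}; counting standard monomials gives mu = 9. Corank 1: A-series; mu = 9 gives A_9. Both have type A_9, hence right-equivalent.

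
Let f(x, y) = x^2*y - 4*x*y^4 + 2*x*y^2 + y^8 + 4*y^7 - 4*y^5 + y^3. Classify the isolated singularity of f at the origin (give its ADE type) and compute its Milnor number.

Type D_9, Milnor number mu = 9.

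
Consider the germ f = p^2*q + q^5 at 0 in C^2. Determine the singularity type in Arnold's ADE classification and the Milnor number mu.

The Hessian of f at 0 has rank 0. Corank 2; j^3 = p^2*q has shape L^2 M (L != M), so D-series; mu = 6 gives D_6.

Type D_6, Milnor number mu = 6.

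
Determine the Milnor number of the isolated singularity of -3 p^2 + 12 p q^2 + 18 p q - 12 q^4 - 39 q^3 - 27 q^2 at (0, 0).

2

The Hessian of f at 0 is [[-6, 18], [18, -54]] with rank 1, so corank 1. A Groebner basis of the Jacobian ideal J(f) in C{p,q} is {q^2, p - 3*q}; counting standard monomials gives mu = 2. Corank 1: A-series; mu = 2 gives A_2.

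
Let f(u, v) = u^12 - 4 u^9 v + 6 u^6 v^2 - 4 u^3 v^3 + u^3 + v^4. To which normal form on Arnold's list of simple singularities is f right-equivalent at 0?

E_6

The Hessian of f at 0 has rank 0. Corank 2; j^3 = u^3 is a perfect cube, so E-series; the 4-jet and mu = 6 give E_6.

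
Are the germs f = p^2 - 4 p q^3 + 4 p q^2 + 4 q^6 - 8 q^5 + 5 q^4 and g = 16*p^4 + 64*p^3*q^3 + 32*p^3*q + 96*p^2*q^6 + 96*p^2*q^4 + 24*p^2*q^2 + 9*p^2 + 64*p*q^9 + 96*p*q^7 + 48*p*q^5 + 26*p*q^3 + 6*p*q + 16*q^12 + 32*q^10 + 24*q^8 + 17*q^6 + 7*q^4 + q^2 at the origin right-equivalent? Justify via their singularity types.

Yes.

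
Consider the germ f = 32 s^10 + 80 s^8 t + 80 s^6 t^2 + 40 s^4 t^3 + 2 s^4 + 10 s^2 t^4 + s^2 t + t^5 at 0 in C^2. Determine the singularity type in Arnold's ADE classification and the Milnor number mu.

Type D_6, Milnor number mu = 6.

The Hessian of f at 0 has rank 0. Corank 2; j^3 = s^2*t has shape L^2 M (L != M), so D-series; mu = 6 gives D_6.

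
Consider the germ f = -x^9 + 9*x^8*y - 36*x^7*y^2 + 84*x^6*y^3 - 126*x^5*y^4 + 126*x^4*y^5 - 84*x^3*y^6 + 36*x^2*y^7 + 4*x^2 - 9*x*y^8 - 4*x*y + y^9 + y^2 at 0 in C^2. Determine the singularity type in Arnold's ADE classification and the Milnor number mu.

Type A8, Milnor number mu = 8.

The Hessian of f at 0 has rank 1. Corank 1: A-series; mu = 8 gives A_8.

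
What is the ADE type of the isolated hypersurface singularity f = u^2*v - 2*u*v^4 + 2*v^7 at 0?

D8

The Hessian of f at 0 has rank 0. Corank 2; j^3 = u^2*v has shape L^2 M (L != M), so D-series; mu = 8 gives D_8.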